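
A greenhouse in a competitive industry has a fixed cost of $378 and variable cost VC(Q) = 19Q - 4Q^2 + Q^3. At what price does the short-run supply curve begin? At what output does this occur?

Short-run supply begins at min AVC. From VC = 19Q - 4Q^2 + Q^3, AVC = 19 - 4Q + Q^2.
dAVC/dQ = -4 + 2Q = 0 gives Q = 2. min AVC = 19 - 4·2 + 2^2 = 15.
For P < $15 the firm produces nothing.

$15 per unit, at Q = 2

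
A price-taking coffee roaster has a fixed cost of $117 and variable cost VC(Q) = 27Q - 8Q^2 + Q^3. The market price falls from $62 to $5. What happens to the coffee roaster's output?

Output falls from 7 to 0 (the firm shuts down)

AVC = 27 - 8Q + Q^2, minimized at Q = 4 where min AVC = $11. MC = 27 - 16Q + 3Q^2.
At P = $62 ≥ min AVC, set P = MC on the rising branch: Q = 7.
At P = $5 < min AVC = $11, price no longer covers variable cost at any output, so the firm shuts down: Q = 0.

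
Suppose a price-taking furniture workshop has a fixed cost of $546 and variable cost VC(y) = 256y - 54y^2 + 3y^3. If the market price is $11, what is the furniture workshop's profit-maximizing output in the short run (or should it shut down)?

Shut down

From TC, MC = TC'(y) = 256 - 108y + 9y^2 and AVC = VC/y = 256 - 54y + 3y^2.
AVC hits its minimum where MC = AVC, at y = 9, giving min AVC = 256 - 54·9 + 3·9^2 = $13.
With P < min AVC ($11 < $13), every unit sold adds to the loss.
Best response: produce nothing and absorb the $546 fixed cost.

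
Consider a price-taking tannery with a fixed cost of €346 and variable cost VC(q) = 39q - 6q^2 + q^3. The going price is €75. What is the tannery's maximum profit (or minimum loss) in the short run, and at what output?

Profit = -€130 at q = 6

AVC = 39 - 6q + q^2; min AVC = €30 at q = 3. Since P = €75 ≥ min AVC, the firm produces.
With MC = 39 - 12q + 3q^2, P = MC on the upward-sloping part at q* = 6.
TR = 75·6 = 450. TC = 346 + 234 = 580. Profit = 450 − 580 = -€130.
By producing, the firm covers all variable cost plus €216 of fixed cost; shutting down would lose the full €346.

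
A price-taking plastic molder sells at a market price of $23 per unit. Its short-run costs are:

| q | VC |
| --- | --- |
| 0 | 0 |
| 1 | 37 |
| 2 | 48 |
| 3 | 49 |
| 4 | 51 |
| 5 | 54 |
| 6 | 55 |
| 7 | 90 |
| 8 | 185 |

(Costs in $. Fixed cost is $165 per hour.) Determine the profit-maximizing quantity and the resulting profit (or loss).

Profit at each row (π = 23q − TC): q=0: -165; q=1: -179; q=2: -167; q=3: -145; q=4: -124; q=5: -104; q=6: -82; q=7: -94; q=8: -166.
Profit is maximized at q = 6. AVC there is 55/6 = $9.17 ≤ P, so producing beats shutting down (which would give -$165).

q = 6; profit = -$82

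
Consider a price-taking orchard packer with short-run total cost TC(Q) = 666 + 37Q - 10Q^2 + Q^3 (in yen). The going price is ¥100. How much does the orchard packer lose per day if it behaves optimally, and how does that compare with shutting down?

AVC = 37 - 10Q + Q^2; min AVC = ¥12 at Q = 5. Since P = ¥100 ≥ min AVC, the firm produces.
With MC = 37 - 20Q + 3Q^2, P = MC on the upward-sloping part at Q* = 9.
TR = 100·9 = 900. TC = 666 + 252 = 918. Profit = 900 − 918 = -¥18.
That loss of ¥18 beats the ¥666 the firm would lose by shutting down; producing recovers ¥648 of fixed cost.

Profit = -¥18 at Q = 9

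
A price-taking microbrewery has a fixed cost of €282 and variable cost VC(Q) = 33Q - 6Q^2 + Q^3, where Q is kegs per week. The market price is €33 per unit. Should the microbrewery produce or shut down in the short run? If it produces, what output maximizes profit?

Variable cost is VC = 33Q - 6Q^2 + Q^3, so AVC = VC/Q = 33 - 6Q + Q^2 and MC = dTC/dQ = 33 - 12Q + 3Q^2.
The AVC parabola has its vertex at Q = 6/2 = 3, where AVC = 33 - 6·3 + 3^2 = €24.
P = €33 exceeds min AVC = €24, so the firm stays open.
P = MC gives -12Q + 3Q^2 = 0, with roots 0 and 4. Take the larger (rising MC): Q* = 4.
Check: AVC at Q = 4 is €25 ≤ P, so revenue covers variable cost.
Profit = P·Q − TC = 33·4 − 382 = -€250, a loss, but smaller than the €282 fixed cost the firm would lose by shutting down.

Produce at Q = 4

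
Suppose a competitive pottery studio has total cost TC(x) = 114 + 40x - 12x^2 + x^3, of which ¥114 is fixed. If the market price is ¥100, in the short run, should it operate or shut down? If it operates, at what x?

From TC, MC = TC'(x) = 40 - 24x + 3x^2 and AVC = VC/x = 40 - 12x + x^2.
AVC hits its minimum where MC = AVC, at x = 6, giving min AVC = 40 - 12·6 + 6^2 = ¥4.
P = ¥100 exceeds min AVC = ¥4, so the firm stays open.
Set P = MC: 100 = 40 - 24x + 3x^2 → -60 - 24x + 3x^2 = 0. The roots are x = -2 and x = 10; the profit-maximizing output is on the rising part of MC, so x* = 10.
Check: AVC at x = 10 is ¥20 ≤ P, so revenue covers variable cost.
Profit = P·x − TC = 100·10 − 314 = ¥686.

Produce at x = 10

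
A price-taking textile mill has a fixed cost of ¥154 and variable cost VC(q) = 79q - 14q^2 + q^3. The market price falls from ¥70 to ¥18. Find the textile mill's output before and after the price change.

Output falls from 9 to 0 (the firm shuts down)

AVC = 79 - 14q + q^2, minimized at q = 7 where min AVC = ¥30. MC = 79 - 28q + 3q^2.
With P = ¥70 above the shutdown price, P = MC gives q = 9.
At P = ¥18 < min AVC = ¥30, price no longer covers variable cost at any output, so the firm shuts down: q = 0.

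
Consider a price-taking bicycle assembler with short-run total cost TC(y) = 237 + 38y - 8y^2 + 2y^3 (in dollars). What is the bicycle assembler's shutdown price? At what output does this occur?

The shutdown price is the minimum of AVC. VC = 38y - 8y^2 + 2y^3, so AVC = 38 - 8y + 2y^2.
At the minimum of AVC, MC = AVC. MC = 38 - 16y + 6y^2; setting MC = AVC gives 4y^2 - 8y = 0, so y = 2. min AVC = 30.
For P < $30 the firm produces nothing.

$30 per unit, at y = 2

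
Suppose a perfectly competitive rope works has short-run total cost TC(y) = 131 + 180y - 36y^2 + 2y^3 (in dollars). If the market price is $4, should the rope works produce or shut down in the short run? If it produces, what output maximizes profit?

Shut down

Strip out fixed cost: VC = 180y - 36y^2 + 2y^3. Then AVC = 180 - 36y + 2y^2 and MC = 180 - 72y + 6y^2.
AVC hits its minimum where MC = AVC, at y = 9, giving min AVC = 180 - 36·9 + 2·9^2 = $18.
With P < min AVC ($4 < $18), every unit sold adds to the loss.
Best response: produce nothing and absorb the $131 fixed cost.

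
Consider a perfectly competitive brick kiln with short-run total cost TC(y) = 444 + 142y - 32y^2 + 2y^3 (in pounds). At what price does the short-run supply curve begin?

£14 per unit

The shutdown price is the minimum of AVC. VC = 142y - 32y^2 + 2y^3, so AVC = 142 - 32y + 2y^2.
dAVC/dy = -32 + 4y = 0 gives y = 8. min AVC = 142 - 32·8 + 2·8^2 = 14.
The firm shuts down for any P below £14.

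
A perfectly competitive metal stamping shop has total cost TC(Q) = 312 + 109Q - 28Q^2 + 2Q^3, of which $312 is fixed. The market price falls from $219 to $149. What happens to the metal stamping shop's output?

Output falls from 11 to 10

AVC = 109 - 28Q + 2Q^2, minimized at Q = 7 where min AVC = $11. MC = 109 - 56Q + 6Q^2.
With P = $219 above the shutdown price, P = MC gives Q = 11.
At P = $149 ≥ min AVC, set P = MC: Q = 10. The firm stays open but cuts output.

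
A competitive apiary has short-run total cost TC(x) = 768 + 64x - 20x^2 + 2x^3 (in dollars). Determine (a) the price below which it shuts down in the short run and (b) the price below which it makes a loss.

Shutdown price = min AVC. AVC = 64 - 20x + 2x^2, with vertex at x = 5 and minimum $14.
ATC = 768/x + 64 - 20x + 2x^2. Setting dATC/dx = −768/x^2 − 20 + 4x = 0 gives x = 8 (since 4·8^3 − 20·8^2 = 768).
min ATC = 768/8 + 64 − 20·8 + 2·8^2 = $128. That is the break-even price.
Between these two prices the firm operates at a loss; above $128 it earns a profit.

Shutdown price = $14; break-even price = $128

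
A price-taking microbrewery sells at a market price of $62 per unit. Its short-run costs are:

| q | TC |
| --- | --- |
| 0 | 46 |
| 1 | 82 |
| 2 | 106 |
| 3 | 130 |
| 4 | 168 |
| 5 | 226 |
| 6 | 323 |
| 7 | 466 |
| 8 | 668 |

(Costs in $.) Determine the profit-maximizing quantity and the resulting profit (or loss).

q = 5; profit = $84

Compute π = P·q − TC at each output: q=0: -46; q=1: -20; q=2: 18; q=3: 56; q=4: 80; q=5: 84; q=6: 49; q=7: -32; q=8: -172.
Profit is maximized at q = 5. AVC there is 180/5 = $36 ≤ P, so producing beats shutting down (which would give -$46).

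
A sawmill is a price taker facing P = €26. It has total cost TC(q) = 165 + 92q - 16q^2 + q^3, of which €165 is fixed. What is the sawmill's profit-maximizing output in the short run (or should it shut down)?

Variable cost is VC = 92q - 16q^2 + q^3, so AVC = VC/q = 92 - 16q + q^2 and MC = dTC/dq = 92 - 32q + 3q^2.
The AVC parabola has its vertex at q = 16/2 = 8, where AVC = 92 - 16·8 + 8^2 = €28.
Since P = €26 < min AVC = €28, price fails to cover variable cost at any output.
The firm minimizes its loss by shutting down and losing only its fixed cost of €165.

Shut down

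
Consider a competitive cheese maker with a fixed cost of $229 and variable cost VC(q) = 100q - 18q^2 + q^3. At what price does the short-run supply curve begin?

$19 per unit

The shutdown price is the minimum of AVC. VC = 100q - 18q^2 + q^3, so AVC = 100 - 18q + q^2.
At the minimum of AVC, MC = AVC. MC = 100 - 36q + 3q^2; setting MC = AVC gives 2q^2 - 18q = 0, so q = 9. min AVC = 19.
So the shutdown price is $19.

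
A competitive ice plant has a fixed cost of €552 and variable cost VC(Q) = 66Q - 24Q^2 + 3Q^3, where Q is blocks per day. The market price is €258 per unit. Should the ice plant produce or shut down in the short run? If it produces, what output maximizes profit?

From TC, MC = TC'(Q) = 66 - 48Q + 9Q^2 and AVC = VC/Q = 66 - 24Q + 3Q^2.
AVC hits its minimum where MC = AVC, at Q = 4, giving min AVC = 66 - 24·4 + 3·4^2 = €18.
Because €258 ≥ €18, revenue can cover variable cost; the firm operates.
Solving P = MC: -192 - 48Q + 9Q^2 = 0 ⇒ Q = -8/3 or 8. On the upward-sloping branch, Q* = 8.
Check: AVC at Q = 8 is €66 ≤ P, so revenue covers variable cost.
Profit = P·Q − TC = 258·8 − 1080 = €984.

Produce at Q = 8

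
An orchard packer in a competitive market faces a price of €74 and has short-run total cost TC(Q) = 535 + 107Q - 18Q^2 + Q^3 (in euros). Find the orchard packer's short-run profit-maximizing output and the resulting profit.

AVC = 107 - 18Q + Q^2 has its minimum €26 at Q = 9; price €74 clears that bar, so the firm operates.
With MC = 107 - 36Q + 3Q^2, P = MC on the upward-sloping part at Q* = 11.
TR = 74·11 = 814. TC = 535 + 330 = 865. Profit = 814 − 865 = -€51.
By producing, the firm covers all variable cost plus €484 of fixed cost; shutting down would lose the full €535.

Profit = -€51 at Q = 11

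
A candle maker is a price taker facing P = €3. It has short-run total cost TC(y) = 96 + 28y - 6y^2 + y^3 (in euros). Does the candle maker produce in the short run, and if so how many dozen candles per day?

Shut down

Variable cost is VC = 28y - 6y^2 + y^3, so AVC = VC/y = 28 - 6y + y^2 and MC = dTC/dy = 28 - 12y + 3y^2.
AVC is minimized where dAVC/dy = -6 + 2y = 0, at y = 3; min AVC = 28 - 6·3 + 3^2 = €19.
Since P = €3 < min AVC = €19, price fails to cover variable cost at any output.
The firm minimizes its loss by shutting down and losing only its fixed cost of €96.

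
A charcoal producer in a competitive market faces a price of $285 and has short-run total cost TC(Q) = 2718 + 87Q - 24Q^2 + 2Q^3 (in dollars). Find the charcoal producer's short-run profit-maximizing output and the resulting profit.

Profit = -$298 at Q = 11

AVC = 87 - 24Q + 2Q^2; min AVC = $15 at Q = 6. Since P = $285 ≥ min AVC, the firm produces.
MC = 87 - 48Q + 6Q^2. Setting P = MC and taking the root on the rising branch gives Q* = 11.
TR = 285·11 = 3135. TC = 2718 + 715 = 3433. Profit = 3135 − 3433 = -$298.
That loss of $298 beats the $2718 the firm would lose by shutting down; producing recovers $2420 of fixed cost.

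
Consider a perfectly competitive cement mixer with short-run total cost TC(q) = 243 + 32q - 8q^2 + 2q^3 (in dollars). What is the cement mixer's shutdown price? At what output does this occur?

$24 per unit, at q = 2

The firm shuts down when price falls below the minimum of average variable cost. AVC = VC/q = 32 - 8q + 2q^2.
At the minimum of AVC, MC = AVC. MC = 32 - 16q + 6q^2; setting MC = AVC gives 4q^2 - 8q = 0, so q = 2. min AVC = 24.
So the shutdown price is $24.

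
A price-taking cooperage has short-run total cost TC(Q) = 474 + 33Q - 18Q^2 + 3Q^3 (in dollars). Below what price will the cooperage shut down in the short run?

$6 per unit

Short-run supply begins at min AVC. From VC = 33Q - 18Q^2 + 3Q^3, AVC = 33 - 18Q + 3Q^2.
dAVC/dQ = -18 + 6Q = 0 gives Q = 3. min AVC = 33 - 18·3 + 3·3^2 = 6.
So the shutdown price is $6.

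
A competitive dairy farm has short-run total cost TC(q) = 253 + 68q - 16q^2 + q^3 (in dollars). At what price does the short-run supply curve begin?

The firm shuts down when price falls below the minimum of average variable cost. AVC = VC/q = 68 - 16q + q^2.
dAVC/dq = -16 + 2q = 0 gives q = 8. min AVC = 68 - 16·8 + 8^2 = 4.
The firm shuts down for any P below $4.

$4 per unit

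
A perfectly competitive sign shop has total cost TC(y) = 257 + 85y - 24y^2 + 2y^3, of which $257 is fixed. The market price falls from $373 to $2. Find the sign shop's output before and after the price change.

Output falls from 12 to 0 (the firm shuts down)

AVC = 85 - 24y + 2y^2, minimized at y = 6 where min AVC = $13. MC = 85 - 48y + 6y^2.
With P = $373 above the shutdown price, P = MC gives y = 12.
At P = $2 < min AVC = $13, price no longer covers variable cost at any output, so the firm shuts down: y = 0.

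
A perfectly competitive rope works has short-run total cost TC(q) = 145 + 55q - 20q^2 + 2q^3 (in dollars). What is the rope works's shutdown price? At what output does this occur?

The firm shuts down when price falls below the minimum of average variable cost. AVC = VC/q = 55 - 20q + 2q^2.
dAVC/dq = -20 + 4q = 0 gives q = 5. min AVC = 55 - 20·5 + 2·5^2 = 5.
For P < $5 the firm produces nothing.

$5 per unit, at q = 5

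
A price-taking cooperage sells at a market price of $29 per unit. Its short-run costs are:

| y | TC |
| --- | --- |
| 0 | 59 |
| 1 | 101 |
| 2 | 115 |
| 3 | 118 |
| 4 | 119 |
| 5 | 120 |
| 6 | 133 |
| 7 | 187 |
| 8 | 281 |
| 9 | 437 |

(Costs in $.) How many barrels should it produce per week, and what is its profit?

y = 6; profit = $41

Profit at each row (π = 29y − TC): y=0: -59; y=1: -72; y=2: -57; y=3: -31; y=4: -3; y=5: 25; y=6: 41; y=7: 16; y=8: -49; y=9: -176.
Profit is maximized at y = 6. AVC there is 74/6 = $12.33 ≤ P, so producing beats shutting down (which would give -$59).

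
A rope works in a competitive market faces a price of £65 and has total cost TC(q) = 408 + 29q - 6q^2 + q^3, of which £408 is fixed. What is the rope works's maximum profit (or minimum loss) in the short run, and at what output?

Profit = -£192 at q = 6

AVC = 29 - 6q + q^2 has its minimum £20 at q = 3; price £65 clears that bar, so the firm operates.
With MC = 29 - 12q + 3q^2, P = MC on the upward-sloping part at q* = 6.
TR = 65·6 = 390. TC = 408 + 174 = 582. Profit = 390 − 582 = -£192.
By producing, the firm covers all variable cost plus £216 of fixed cost; shutting down would lose the full £408.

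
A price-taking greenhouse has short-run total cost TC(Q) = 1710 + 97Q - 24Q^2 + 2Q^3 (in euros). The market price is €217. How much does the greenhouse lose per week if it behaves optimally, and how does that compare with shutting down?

AVC = 97 - 24Q + 2Q^2; min AVC = €25 at Q = 6. Since P = €217 ≥ min AVC, the firm produces.
With MC = 97 - 48Q + 6Q^2, P = MC on the upward-sloping part at Q* = 10.
TR = 217·10 = 2170. TC = 1710 + 570 = 2280. Profit = 2170 − 2280 = -€110.
That loss of €110 beats the €1710 the firm would lose by shutting down; producing recovers €1600 of fixed cost.

Profit = -€110 at Q = 10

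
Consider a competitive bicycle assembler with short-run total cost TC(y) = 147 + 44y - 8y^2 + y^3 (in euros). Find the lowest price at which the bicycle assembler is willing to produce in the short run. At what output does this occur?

The shutdown price is the minimum of AVC. VC = 44y - 8y^2 + y^3, so AVC = 44 - 8y + y^2.
At the minimum of AVC, MC = AVC. MC = 44 - 16y + 3y^2; setting MC = AVC gives 2y^2 - 8y = 0, so y = 4. min AVC = 28.
The firm shuts down for any P below €28.

€28 per unit, at y = 4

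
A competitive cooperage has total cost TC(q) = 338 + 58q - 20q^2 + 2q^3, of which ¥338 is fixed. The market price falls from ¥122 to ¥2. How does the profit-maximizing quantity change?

AVC = 58 - 20q + 2q^2, minimized at q = 5 where min AVC = ¥8. MC = 58 - 40q + 6q^2.
At P = ¥122 ≥ min AVC, set P = MC on the rising branch: q = 8.
At P = ¥2 < min AVC = ¥8, price no longer covers variable cost at any output, so the firm shuts down: q = 0.

Output falls from 8 to 0 (the firm shuts down)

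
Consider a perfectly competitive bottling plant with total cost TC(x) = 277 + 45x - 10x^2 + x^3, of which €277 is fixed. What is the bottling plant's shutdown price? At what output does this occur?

€20 per unit, at x = 5

Short-run supply begins at min AVC. From VC = 45x - 10x^2 + x^3, AVC = 45 - 10x + x^2.
dAVC/dx = -10 + 2x = 0 gives x = 5. min AVC = 45 - 10·5 + 5^2 = 20.
The firm shuts down for any P below €20.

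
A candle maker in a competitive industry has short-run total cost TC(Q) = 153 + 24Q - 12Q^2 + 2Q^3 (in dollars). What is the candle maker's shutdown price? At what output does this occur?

The shutdown price is the minimum of AVC. VC = 24Q - 12Q^2 + 2Q^3, so AVC = 24 - 12Q + 2Q^2.
dAVC/dQ = -12 + 4Q = 0 gives Q = 3. min AVC = 24 - 12·3 + 2·3^2 = 6.
The firm shuts down for any P below $6.

$6 per unit, at Q = 3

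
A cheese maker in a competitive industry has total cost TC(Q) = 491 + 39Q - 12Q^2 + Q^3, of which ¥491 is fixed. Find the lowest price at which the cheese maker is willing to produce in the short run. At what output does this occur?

The firm shuts down when price falls below the minimum of average variable cost. AVC = VC/Q = 39 - 12Q + Q^2.
dAVC/dQ = -12 + 2Q = 0 gives Q = 6. min AVC = 39 - 12·6 + 6^2 = 3.
For P < ¥3 the firm produces nothing.

¥3 per unit, at Q = 6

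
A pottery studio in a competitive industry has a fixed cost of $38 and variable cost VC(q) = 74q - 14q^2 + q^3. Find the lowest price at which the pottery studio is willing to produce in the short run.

The shutdown price is the minimum of AVC. VC = 74q - 14q^2 + q^3, so AVC = 74 - 14q + q^2.
dAVC/dq = -14 + 2q = 0 gives q = 7. min AVC = 74 - 14·7 + 7^2 = 25.
So the shutdown price is $25.

$25 per unit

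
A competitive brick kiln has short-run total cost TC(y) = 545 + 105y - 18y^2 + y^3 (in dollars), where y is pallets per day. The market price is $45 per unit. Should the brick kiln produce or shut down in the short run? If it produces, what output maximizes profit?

Produce at y = 10

Variable cost is VC = 105y - 18y^2 + y^3, so AVC = VC/y = 105 - 18y + y^2 and MC = dTC/dy = 105 - 36y + 3y^2.
The AVC parabola has its vertex at y = 18/2 = 9, where AVC = 105 - 18·9 + 9^2 = $24.
P = $45 exceeds min AVC = $24, so the firm stays open.
Set P = MC: 45 = 105 - 36y + 3y^2 → 60 - 36y + 3y^2 = 0. The roots are y = 2 and y = 10; the profit-maximizing output is on the rising part of MC, so y* = 10.
Check: AVC at y = 10 is $25 ≤ P, so revenue covers variable cost.
Profit = P·y − TC = 45·10 − 795 = -$345, a loss, but smaller than the $545 fixed cost the firm would lose by shutting down.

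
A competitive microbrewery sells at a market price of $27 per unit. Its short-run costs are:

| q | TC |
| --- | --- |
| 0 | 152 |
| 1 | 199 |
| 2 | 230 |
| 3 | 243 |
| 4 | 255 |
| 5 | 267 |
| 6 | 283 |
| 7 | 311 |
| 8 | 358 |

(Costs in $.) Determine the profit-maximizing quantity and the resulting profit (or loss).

q = 6; profit = -$121

Tabulate TR − TC: q=0: -152; q=1: -172; q=2: -176; q=3: -162; q=4: -147; q=5: -132; q=6: -121; q=7: -122; q=8: -142.
Profit is maximized at q = 6. AVC there is 131/6 = $21.83 ≤ P, so producing beats shutting down (which would give -$152).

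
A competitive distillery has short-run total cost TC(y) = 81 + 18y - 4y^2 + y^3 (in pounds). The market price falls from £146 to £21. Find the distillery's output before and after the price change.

AVC = 18 - 4y + y^2, minimized at y = 2 where min AVC = £14. MC = 18 - 8y + 3y^2.
At P = £146 ≥ min AVC, set P = MC on the rising branch: y = 8.
At P = £21 ≥ min AVC, set P = MC: y = 3. The firm stays open but cuts output.

Output falls from 8 to 3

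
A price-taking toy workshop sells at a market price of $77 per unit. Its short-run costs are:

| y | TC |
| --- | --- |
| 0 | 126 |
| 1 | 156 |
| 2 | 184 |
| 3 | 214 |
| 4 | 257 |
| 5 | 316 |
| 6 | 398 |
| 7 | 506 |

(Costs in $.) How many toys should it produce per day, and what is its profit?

Compute π = P·y − TC at each output: y=0: -126; y=1: -79; y=2: -30; y=3: 17; y=4: 51; y=5: 69; y=6: 64; y=7: 33.
Profit is maximized at y = 5. AVC there is 190/5 = $38 ≤ P, so producing beats shutting down (which would give -$126).

y = 5; profit = $69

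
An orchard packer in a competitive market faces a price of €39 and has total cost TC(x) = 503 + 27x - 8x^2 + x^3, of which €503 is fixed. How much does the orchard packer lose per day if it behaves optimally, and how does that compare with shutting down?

Profit = -€359 at x = 6

AVC = 27 - 8x + x^2; min AVC = €11 at x = 4. Since P = €39 ≥ min AVC, the firm produces.
MC = 27 - 16x + 3x^2. Setting P = MC and taking the root on the rising branch gives x* = 6.
TR = 39·6 = 234. TC = 503 + 90 = 593. Profit = 234 − 593 = -€359.
By producing, the firm covers all variable cost plus €144 of fixed cost; shutting down would lose the full €503.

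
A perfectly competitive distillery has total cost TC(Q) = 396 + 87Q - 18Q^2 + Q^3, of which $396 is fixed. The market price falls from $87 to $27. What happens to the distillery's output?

Output falls from 12 to 10

AVC = 87 - 18Q + Q^2, minimized at Q = 9 where min AVC = $6. MC = 87 - 36Q + 3Q^2.
At P = $87 ≥ min AVC, set P = MC on the rising branch: Q = 12.
At P = $27 ≥ min AVC, set P = MC: Q = 10. The firm stays open but cuts output.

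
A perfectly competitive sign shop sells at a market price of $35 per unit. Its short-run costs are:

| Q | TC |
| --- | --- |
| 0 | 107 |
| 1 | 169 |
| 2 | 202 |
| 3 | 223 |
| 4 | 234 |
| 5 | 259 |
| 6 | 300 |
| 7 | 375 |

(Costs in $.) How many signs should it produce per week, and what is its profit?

Compute π = P·Q − TC at each output: Q=0: -107; Q=1: -134; Q=2: -132; Q=3: -118; Q=4: -94; Q=5: -84; Q=6: -90; Q=7: -130.
Profit is maximized at Q = 5. AVC there is 152/5 = $30.40 ≤ P, so producing beats shutting down (which would give -$107).

Q = 5; profit = -$84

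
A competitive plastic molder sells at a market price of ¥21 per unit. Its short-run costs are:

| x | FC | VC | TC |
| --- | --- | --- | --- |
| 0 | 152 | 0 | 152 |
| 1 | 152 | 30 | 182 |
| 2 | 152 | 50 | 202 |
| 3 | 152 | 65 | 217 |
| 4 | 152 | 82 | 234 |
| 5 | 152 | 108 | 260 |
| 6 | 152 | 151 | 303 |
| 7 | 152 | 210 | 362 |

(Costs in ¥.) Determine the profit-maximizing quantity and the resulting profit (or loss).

x = 4; profit = -¥150

Profit at each row (π = 21x − TC): x=0: -152; x=1: -161; x=2: -160; x=3: -154; x=4: -150; x=5: -155; x=6: -177; x=7: -215.
Profit is maximized at x = 4. AVC there is 82/4 = ¥20.50 ≤ P, so producing beats shutting down (which would give -¥152).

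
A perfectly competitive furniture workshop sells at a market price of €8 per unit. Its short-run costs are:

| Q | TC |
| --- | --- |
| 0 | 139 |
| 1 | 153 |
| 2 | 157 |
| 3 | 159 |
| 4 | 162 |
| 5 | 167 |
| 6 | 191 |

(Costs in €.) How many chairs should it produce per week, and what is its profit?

Profit at each row (π = 8Q − TC): Q=0: -139; Q=1: -145; Q=2: -141; Q=3: -135; Q=4: -130; Q=5: -127; Q=6: -143.
Profit is maximized at Q = 5. AVC there is 28/5 = €5.60 ≤ P, so producing beats shutting down (which would give -€139).

Q = 5; profit = -€127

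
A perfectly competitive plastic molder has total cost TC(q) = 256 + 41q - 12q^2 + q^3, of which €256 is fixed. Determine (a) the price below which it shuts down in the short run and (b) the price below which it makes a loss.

Shutdown price = min AVC. AVC = 41 - 12q + q^2, with vertex at q = 6 and minimum €5.
ATC = 256/q + 41 - 12q + q^2. Setting dATC/dq = −256/q^2 − 12 + 2q = 0 gives q = 8 (since 2·8^3 − 12·8^2 = 256).
min ATC = 256/8 + 41 − 12·8 + 8^2 = €41. That is the break-even price.
Between these two prices the firm operates at a loss; above €41 it earns a profit.

Shutdown price = €5; break-even price = €41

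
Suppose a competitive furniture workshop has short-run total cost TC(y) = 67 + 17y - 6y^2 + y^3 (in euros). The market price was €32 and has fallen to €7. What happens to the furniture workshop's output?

Output falls from 5 to 0 (the firm shuts down)

MC = 17 - 12y + 3y^2; the shutdown threshold is min AVC = €8 (at y = 3).
At P = €32 ≥ min AVC, set P = MC on the rising branch: y = 5.
At P = €7 < min AVC = €8, price no longer covers variable cost at any output, so the firm shuts down: y = 0.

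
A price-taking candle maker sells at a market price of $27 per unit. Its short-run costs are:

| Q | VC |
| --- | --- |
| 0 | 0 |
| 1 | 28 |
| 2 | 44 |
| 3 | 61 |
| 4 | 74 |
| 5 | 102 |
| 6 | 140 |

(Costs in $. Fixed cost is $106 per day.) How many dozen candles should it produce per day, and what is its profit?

Q = 4; profit = -$72

Compute π = P·Q − TC at each output: Q=0: -106; Q=1: -107; Q=2: -96; Q=3: -86; Q=4: -72; Q=5: -73; Q=6: -84.
Profit is maximized at Q = 4. AVC there is 74/4 = $18.50 ≤ P, so producing beats shutting down (which would give -$106).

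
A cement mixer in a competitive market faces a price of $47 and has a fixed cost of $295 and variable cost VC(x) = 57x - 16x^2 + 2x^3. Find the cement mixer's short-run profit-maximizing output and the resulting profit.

Profit = -$195 at x = 5

AVC = 57 - 16x + 2x^2 has its minimum $25 at x = 4; price $47 clears that bar, so the firm operates.
MC = 57 - 32x + 6x^2. Setting P = MC and taking the root on the rising branch gives x* = 5.
TR = 47·5 = 235. TC = 295 + 135 = 430. Profit = 235 − 430 = -$195.
By producing, the firm covers all variable cost plus $100 of fixed cost; shutting down would lose the full $295.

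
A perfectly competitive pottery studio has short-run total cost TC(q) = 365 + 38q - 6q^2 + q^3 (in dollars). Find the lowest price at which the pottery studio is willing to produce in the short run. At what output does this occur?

Short-run supply begins at min AVC. From VC = 38q - 6q^2 + q^3, AVC = 38 - 6q + q^2.
dAVC/dq = -6 + 2q = 0 gives q = 3. min AVC = 38 - 6·3 + 3^2 = 29.
For P < $29 the firm produces nothing.

$29 per unit, at q = 3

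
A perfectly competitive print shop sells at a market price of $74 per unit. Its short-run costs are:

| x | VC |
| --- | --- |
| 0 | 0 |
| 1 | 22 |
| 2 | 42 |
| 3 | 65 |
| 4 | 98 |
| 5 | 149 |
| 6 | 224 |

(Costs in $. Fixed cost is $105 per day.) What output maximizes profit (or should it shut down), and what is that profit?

x = 5; profit = $116

Tabulate TR − TC: x=0: -105; x=1: -53; x=2: 1; x=3: 52; x=4: 93; x=5: 116; x=6: 115.
Profit is maximized at x = 5. AVC there is 149/5 = $29.80 ≤ P, so producing beats shutting down (which would give -$105).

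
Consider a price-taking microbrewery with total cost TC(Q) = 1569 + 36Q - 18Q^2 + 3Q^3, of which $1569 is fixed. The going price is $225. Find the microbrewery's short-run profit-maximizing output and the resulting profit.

AVC = 36 - 18Q + 3Q^2 has its minimum $9 at Q = 3; price $225 clears that bar, so the firm operates.
MC = 36 - 36Q + 9Q^2. Setting P = MC and taking the root on the rising branch gives Q* = 7.
TR = 225·7 = 1575. TC = 1569 + 399 = 1968. Profit = 1575 − 1968 = -$393.
By producing, the firm covers all variable cost plus $1176 of fixed cost; shutting down would lose the full $1569.

Profit = -$393 at Q = 7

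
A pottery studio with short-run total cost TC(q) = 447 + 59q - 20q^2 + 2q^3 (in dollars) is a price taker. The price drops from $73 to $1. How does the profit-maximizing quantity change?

MC = 59 - 40q + 6q^2; the shutdown threshold is min AVC = $9 (at q = 5).
At P = $73 ≥ min AVC, set P = MC on the rising branch: q = 7.
At P = $1 < min AVC = $9, price no longer covers variable cost at any output, so the firm shuts down: q = 0.

Output falls from 7 to 0 (the firm shuts down)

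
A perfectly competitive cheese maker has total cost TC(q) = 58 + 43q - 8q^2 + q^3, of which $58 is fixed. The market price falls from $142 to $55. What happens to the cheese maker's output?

MC = 43 - 16q + 3q^2; the shutdown threshold is min AVC = $27 (at q = 4).
With P = $142 above the shutdown price, P = MC gives q = 9.
At P = $55 ≥ min AVC, set P = MC: q = 6. The firm stays open but cuts output.

Output falls from 9 to 6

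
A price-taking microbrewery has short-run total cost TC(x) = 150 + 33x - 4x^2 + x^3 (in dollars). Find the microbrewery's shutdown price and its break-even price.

AVC = 33 - 4x + x^2; minimized at x = 2, giving min AVC = $29. That is the shutdown price.
ATC = 150/x + 33 - 4x + x^2. Setting dATC/dx = −150/x^2 − 4 + 2x = 0 gives x = 5 (since 2·5^3 − 4·5^2 = 150).
min ATC = 150/5 + 33 − 4·5 + 5^2 = $68. That is the break-even price.
For $29 ≤ P < $68 the firm produces at a loss; below $29 it shuts down.

Shutdown price = $29; break-even price = $68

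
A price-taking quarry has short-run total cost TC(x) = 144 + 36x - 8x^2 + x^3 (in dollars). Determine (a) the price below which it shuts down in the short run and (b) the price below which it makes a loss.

Shutdown price = min AVC. AVC = 36 - 8x + x^2, with vertex at x = 4 and minimum $20.
ATC = 144/x + 36 - 8x + x^2. Setting dATC/dx = −144/x^2 − 8 + 2x = 0 gives x = 6 (since 2·6^3 − 8·6^2 = 144).
min ATC = 144/6 + 36 − 8·6 + 6^2 = $48. That is the break-even price.
Between these two prices the firm operates at a loss; above $48 it earns a profit.

Shutdown price = $20; break-even price = $48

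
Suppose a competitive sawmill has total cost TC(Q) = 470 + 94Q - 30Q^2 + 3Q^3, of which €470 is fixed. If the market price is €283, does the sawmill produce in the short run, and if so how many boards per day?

Produce at Q = 9

From TC, MC = TC'(Q) = 94 - 60Q + 9Q^2 and AVC = VC/Q = 94 - 30Q + 3Q^2.
AVC is minimized where dAVC/dQ = -30 + 6Q = 0, at Q = 5; min AVC = 94 - 30·5 + 3·5^2 = €19.
P = €283 exceeds min AVC = €19, so the firm stays open.
Set P = MC: 283 = 94 - 60Q + 9Q^2 → -189 - 60Q + 9Q^2 = 0. The roots are Q = -7/3 and Q = 9; the profit-maximizing output is on the rising part of MC, so Q* = 9.
Check: AVC at Q = 9 is €67 ≤ P, so revenue covers variable cost.
Profit = P·Q − TC = 283·9 − 1073 = €1474.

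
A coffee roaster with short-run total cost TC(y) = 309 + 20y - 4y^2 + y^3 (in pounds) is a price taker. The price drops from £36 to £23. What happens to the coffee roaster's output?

AVC = 20 - 4y + y^2, minimized at y = 2 where min AVC = £16. MC = 20 - 8y + 3y^2.
At P = £36 ≥ min AVC, set P = MC on the rising branch: y = 4.
At P = £23 ≥ min AVC, set P = MC: y = 3. The firm stays open but cuts output.

Output falls from 4 to 3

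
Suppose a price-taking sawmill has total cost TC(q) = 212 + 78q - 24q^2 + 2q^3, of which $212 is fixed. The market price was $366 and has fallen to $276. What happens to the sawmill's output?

Output falls from 12 to 11

MC = 78 - 48q + 6q^2; the shutdown threshold is min AVC = $6 (at q = 6).
At P = $366 ≥ min AVC, set P = MC on the rising branch: q = 12.
At P = $276 ≥ min AVC, set P = MC: q = 11. The firm stays open but cuts output.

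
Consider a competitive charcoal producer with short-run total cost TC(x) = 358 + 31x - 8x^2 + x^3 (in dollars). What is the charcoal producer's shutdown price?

$15 per unit

Short-run supply begins at min AVC. From VC = 31x - 8x^2 + x^3, AVC = 31 - 8x + x^2.
dAVC/dx = -8 + 2x = 0 gives x = 4. min AVC = 31 - 8·4 + 4^2 = 15.
For P < $15 the firm produces nothing.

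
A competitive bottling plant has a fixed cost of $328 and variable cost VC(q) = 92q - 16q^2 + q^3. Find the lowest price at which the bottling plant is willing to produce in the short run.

$28 per unit

Short-run supply begins at min AVC. From VC = 92q - 16q^2 + q^3, AVC = 92 - 16q + q^2.
At the minimum of AVC, MC = AVC. MC = 92 - 32q + 3q^2; setting MC = AVC gives 2q^2 - 16q = 0, so q = 8. min AVC = 28.
The firm shuts down for any P below $28.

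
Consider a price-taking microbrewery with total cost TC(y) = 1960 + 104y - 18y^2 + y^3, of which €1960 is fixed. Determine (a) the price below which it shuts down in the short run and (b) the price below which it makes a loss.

AVC = 104 - 18y + y^2; minimized at y = 9, giving min AVC = €23. That is the shutdown price.
ATC = 1960/y + 104 - 18y + y^2. Setting dATC/dy = −1960/y^2 − 18 + 2y = 0 gives y = 14 (since 2·14^3 − 18·14^2 = 1960).
min ATC = 1960/14 + 104 − 18·14 + 14^2 = €188. That is the break-even price.
Between these two prices the firm operates at a loss; above €188 it earns a profit.

Shutdown price = €23; break-even price = €188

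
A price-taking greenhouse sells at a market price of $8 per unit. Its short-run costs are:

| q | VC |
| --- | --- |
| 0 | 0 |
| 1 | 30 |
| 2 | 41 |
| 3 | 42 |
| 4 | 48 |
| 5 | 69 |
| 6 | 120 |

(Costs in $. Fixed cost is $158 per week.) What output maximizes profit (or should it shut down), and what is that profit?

Compute π = P·q − TC at each output: q=0: -158; q=1: -180; q=2: -183; q=3: -176; q=4: -174; q=5: -187; q=6: -230.
Profit is highest at q = 0. Equivalently, the lowest AVC in the table is 48/4 ≈ $12 at q = 4, and P = $8 falls below it — price never covers variable cost, so the firm shuts down and loses only its fixed cost.

q = 0 (shut down); profit = -$158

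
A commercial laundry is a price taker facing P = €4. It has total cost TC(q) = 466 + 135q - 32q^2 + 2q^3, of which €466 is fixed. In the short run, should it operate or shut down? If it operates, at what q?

From TC, MC = TC'(q) = 135 - 64q + 6q^2 and AVC = VC/q = 135 - 32q + 2q^2.
AVC is minimized where dAVC/dq = -32 + 4q = 0, at q = 8; min AVC = 135 - 32·8 + 2·8^2 = €7.
With P < min AVC (€4 < €7), every unit sold adds to the loss.
The firm minimizes its loss by shutting down and losing only its fixed cost of €466.

Shut down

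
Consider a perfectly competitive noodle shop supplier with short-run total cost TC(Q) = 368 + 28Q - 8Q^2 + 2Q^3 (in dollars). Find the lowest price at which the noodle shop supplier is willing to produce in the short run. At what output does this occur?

The shutdown price is the minimum of AVC. VC = 28Q - 8Q^2 + 2Q^3, so AVC = 28 - 8Q + 2Q^2.
At the minimum of AVC, MC = AVC. MC = 28 - 16Q + 6Q^2; setting MC = AVC gives 4Q^2 - 8Q = 0, so Q = 2. min AVC = 20.
The firm shuts down for any P below $20.

$20 per unit, at Q = 2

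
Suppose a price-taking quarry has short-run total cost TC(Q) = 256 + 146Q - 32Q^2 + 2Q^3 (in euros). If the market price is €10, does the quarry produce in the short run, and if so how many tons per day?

From TC, MC = TC'(Q) = 146 - 64Q + 6Q^2 and AVC = VC/Q = 146 - 32Q + 2Q^2.
AVC hits its minimum where MC = AVC, at Q = 8, giving min AVC = 146 - 32·8 + 2·8^2 = €18.
With P < min AVC (€10 < €18), every unit sold adds to the loss.
Best response: produce nothing and absorb the €256 fixed cost.

Shut down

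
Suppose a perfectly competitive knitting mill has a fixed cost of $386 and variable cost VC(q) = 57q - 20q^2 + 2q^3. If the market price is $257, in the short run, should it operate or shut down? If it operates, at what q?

Produce at q = 10

Strip out fixed cost: VC = 57q - 20q^2 + 2q^3. Then AVC = 57 - 20q + 2q^2 and MC = 57 - 40q + 6q^2.
AVC hits its minimum where MC = AVC, at q = 5, giving min AVC = 57 - 20·5 + 2·5^2 = $7.
Since P = $257 ≥ min AVC = $7, price covers variable cost and the firm should produce.
Set P = MC: 257 = 57 - 40q + 6q^2 → -200 - 40q + 6q^2 = 0. The roots are q = -10/3 and q = 10; the profit-maximizing output is on the rising part of MC, so q* = 10.
Check: AVC at q = 10 is $57 ≤ P, so revenue covers variable cost.
Profit = P·q − TC = 257·10 − 956 = $1614.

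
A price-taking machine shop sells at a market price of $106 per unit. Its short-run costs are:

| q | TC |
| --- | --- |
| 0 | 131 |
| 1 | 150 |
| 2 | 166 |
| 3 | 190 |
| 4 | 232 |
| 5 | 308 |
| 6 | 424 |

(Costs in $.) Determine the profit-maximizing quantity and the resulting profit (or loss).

Compute π = P·q − TC at each output: q=0: -131; q=1: -44; q=2: 46; q=3: 128; q=4: 192; q=5: 222; q=6: 212.
Profit is maximized at q = 5. AVC there is 177/5 = $35.40 ≤ P, so producing beats shutting down (which would give -$131).

q = 5; profit = $222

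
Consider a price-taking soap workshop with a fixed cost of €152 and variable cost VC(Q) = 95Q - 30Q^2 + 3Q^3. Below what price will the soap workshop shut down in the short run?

€20 per unit

The shutdown price is the minimum of AVC. VC = 95Q - 30Q^2 + 3Q^3, so AVC = 95 - 30Q + 3Q^2.
At the minimum of AVC, MC = AVC. MC = 95 - 60Q + 9Q^2; setting MC = AVC gives 6Q^2 - 30Q = 0, so Q = 5. min AVC = 20.
So the shutdown price is €20.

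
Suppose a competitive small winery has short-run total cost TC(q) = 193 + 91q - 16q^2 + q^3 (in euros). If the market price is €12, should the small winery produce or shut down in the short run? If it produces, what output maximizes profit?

From TC, MC = TC'(q) = 91 - 32q + 3q^2 and AVC = VC/q = 91 - 16q + q^2.
AVC is minimized where dAVC/dq = -16 + 2q = 0, at q = 8; min AVC = 91 - 16·8 + 8^2 = €27.
P = €12 lies below min AVC = €27; no output level covers variable cost.
Best response: produce nothing and absorb the €193 fixed cost.

Shut down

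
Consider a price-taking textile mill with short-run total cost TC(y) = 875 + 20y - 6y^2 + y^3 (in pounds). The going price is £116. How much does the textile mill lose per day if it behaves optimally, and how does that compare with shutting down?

Profit = -£235 at y = 8

AVC = 20 - 6y + y^2 has its minimum £11 at y = 3; price £116 clears that bar, so the firm operates.
With MC = 20 - 12y + 3y^2, P = MC on the upward-sloping part at y* = 8.
TR = 116·8 = 928. TC = 875 + 288 = 1163. Profit = 928 − 1163 = -£235.
Shutting down would mean losing the fixed cost of £875, so operating at a loss of £235 is better by £640.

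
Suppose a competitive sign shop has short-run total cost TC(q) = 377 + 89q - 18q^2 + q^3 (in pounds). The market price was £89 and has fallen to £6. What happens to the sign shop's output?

Output falls from 12 to 0 (the firm shuts down)

MC = 89 - 36q + 3q^2; the shutdown threshold is min AVC = £8 (at q = 9).
At P = £89 ≥ min AVC, set P = MC on the rising branch: q = 12.
At P = £6 < min AVC = £8, price no longer covers variable cost at any output, so the firm shuts down: q = 0.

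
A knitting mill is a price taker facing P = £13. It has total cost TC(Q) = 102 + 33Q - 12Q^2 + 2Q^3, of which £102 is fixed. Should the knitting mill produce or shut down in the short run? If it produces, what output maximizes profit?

Shut down

Variable cost is VC = 33Q - 12Q^2 + 2Q^3, so AVC = VC/Q = 33 - 12Q + 2Q^2 and MC = dTC/dQ = 33 - 24Q + 6Q^2.
The AVC parabola has its vertex at Q = 12/4 = 3, where AVC = 33 - 12·3 + 2·3^2 = £15.
P = £13 lies below min AVC = £15; no output level covers variable cost.
Best response: produce nothing and absorb the £102 fixed cost.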